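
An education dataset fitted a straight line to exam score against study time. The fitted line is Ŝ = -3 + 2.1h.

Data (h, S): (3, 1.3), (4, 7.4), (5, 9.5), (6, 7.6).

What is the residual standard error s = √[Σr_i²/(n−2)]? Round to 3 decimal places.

h=3: Ŝ = -3 + 2.1·3 = 3.3; r = 1.3 − 3.3 = -2
h=4: Ŝ = -3 + 2.1·4 = 5.4; r = 7.4 − 5.4 = 2
h=5: Ŝ = -3 + 2.1·5 = 7.5; r = 9.5 − 7.5 = 2
h=6: Ŝ = -3 + 2.1·6 = 9.6; r = 7.6 − 9.6 = -2
SSE = 4 + 4 + 4 + 4 = 16
s = √(16/2) = √8 ≈ 2.828

s = 2.828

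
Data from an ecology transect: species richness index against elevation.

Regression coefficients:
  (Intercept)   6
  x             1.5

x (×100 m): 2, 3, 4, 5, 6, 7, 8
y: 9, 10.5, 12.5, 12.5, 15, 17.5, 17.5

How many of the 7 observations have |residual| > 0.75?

2

x=2: ŷ = 6 + 1.5·2 = 9; e = 9 − 9 = 0
x=3: ŷ = 6 + 1.5·3 = 10.5; e = 10.5 − 10.5 = 0
x=4: ŷ = 6 + 1.5·4 = 12; e = 12.5 − 12 = 0.5
x=5: ŷ = 6 + 1.5·5 = 13.5; e = 12.5 − 13.5 = -1
x=6: ŷ = 6 + 1.5·6 = 15; e = 15 − 15 = 0
x=7: ŷ = 6 + 1.5·7 = 16.5; e = 17.5 − 16.5 = 1
x=8: ŷ = 6 + 1.5·8 = 18; e = 17.5 − 18 = -0.5
|e| > 0.75: x=5 (|e|=1), x=7 (|e|=1) → 2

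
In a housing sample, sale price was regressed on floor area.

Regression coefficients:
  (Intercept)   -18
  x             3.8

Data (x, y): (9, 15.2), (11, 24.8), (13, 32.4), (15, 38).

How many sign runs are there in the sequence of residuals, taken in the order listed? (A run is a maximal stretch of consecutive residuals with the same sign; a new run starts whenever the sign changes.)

x=9: ŷ = -18 + 3.8·9 = 16.2; r = 15.2 − 16.2 = -1
x=11: ŷ = -18 + 3.8·11 = 23.8; r = 24.8 − 23.8 = 1
x=13: ŷ = -18 + 3.8·13 = 31.4; r = 32.4 − 31.4 = 1
x=15: ŷ = -18 + 3.8·15 = 39; r = 38 − 39 = -1
Signs: − + + −
Runs: −×1, +×2, −×1 → 3

3 runs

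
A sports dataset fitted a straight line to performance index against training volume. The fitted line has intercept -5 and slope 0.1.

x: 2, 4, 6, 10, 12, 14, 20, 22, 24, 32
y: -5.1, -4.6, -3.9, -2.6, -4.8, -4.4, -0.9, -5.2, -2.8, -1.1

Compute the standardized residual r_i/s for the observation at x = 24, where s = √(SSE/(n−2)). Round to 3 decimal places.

x=2: ŷ = -5 + 0.1·2 = -4.8; r = -5.1 − (-4.8) = -0.3
x=4: ŷ = -5 + 0.1·4 = -4.6; r = -4.6 − (-4.6) = 0
x=6: ŷ = -5 + 0.1·6 = -4.4; r = -3.9 − (-4.4) = 0.5
x=10: ŷ = -5 + 0.1·10 = -4; r = -2.6 − (-4) = 1.4
x=12: ŷ = -5 + 0.1·12 = -3.8; r = -4.8 − (-3.8) = -1
x=14: ŷ = -5 + 0.1·14 = -3.6; r = -4.4 − (-3.6) = -0.8
x=20: ŷ = -5 + 0.1·20 = -3; r = -0.9 − (-3) = 2.1
x=22: ŷ = -5 + 0.1·22 = -2.8; r = -5.2 − (-2.8) = -2.4
x=24: ŷ = -5 + 0.1·24 = -2.6; r = -2.8 − (-2.6) = -0.2
x=32: ŷ = -5 + 0.1·32 = -1.8; r = -1.1 − (-1.8) = 0.7
SSE = 0.09 + 0 + 0.25 + 1.96 + 1 + 0.64 + 4.41 + 5.76 + 0.04 + 0.49 = 14.64
s = √(14.64/8) = 1.35277
r/s = -0.2 / 1.35277 = -0.148

-0.148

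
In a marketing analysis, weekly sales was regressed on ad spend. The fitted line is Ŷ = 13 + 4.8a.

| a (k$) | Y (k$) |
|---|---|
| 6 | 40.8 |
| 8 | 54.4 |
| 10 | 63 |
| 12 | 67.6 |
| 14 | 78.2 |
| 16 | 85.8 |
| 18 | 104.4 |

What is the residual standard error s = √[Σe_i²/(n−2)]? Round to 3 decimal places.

s = 3.688

a=6: Ŷ = 13 + 4.8·6 = 41.8; e = 40.8 − 41.8 = -1
a=8: Ŷ = 13 + 4.8·8 = 51.4; e = 54.4 − 51.4 = 3
a=10: Ŷ = 13 + 4.8·10 = 61; e = 63 − 61 = 2
a=12: Ŷ = 13 + 4.8·12 = 70.6; e = 67.6 − 70.6 = -3
a=14: Ŷ = 13 + 4.8·14 = 80.2; e = 78.2 − 80.2 = -2
a=16: Ŷ = 13 + 4.8·16 = 89.8; e = 85.8 − 89.8 = -4
a=18: Ŷ = 13 + 4.8·18 = 99.4; e = 104.4 − 99.4 = 5
SSE = 1 + 9 + 4 + 9 + 4 + 16 + 25 = 68
s = √(68/5) = √13.6 ≈ 3.688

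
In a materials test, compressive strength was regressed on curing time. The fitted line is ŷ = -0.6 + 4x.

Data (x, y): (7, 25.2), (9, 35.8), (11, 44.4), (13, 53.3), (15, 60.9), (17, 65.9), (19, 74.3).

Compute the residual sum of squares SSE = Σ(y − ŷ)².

x=7: ŷ = -0.6 + 4·7 = 27.4; r = 25.2 − 27.4 = -2.2
x=9: ŷ = -0.6 + 4·9 = 35.4; r = 35.8 − 35.4 = 0.4
x=11: ŷ = -0.6 + 4·11 = 43.4; r = 44.4 − 43.4 = 1
x=13: ŷ = -0.6 + 4·13 = 51.4; r = 53.3 − 51.4 = 1.9
x=15: ŷ = -0.6 + 4·15 = 59.4; r = 60.9 − 59.4 = 1.5
x=17: ŷ = -0.6 + 4·17 = 67.4; r = 65.9 − 67.4 = -1.5
x=19: ŷ = -0.6 + 4·19 = 75.4; r = 74.3 − 75.4 = -1.1
SSE = 4.84 + 0.16 + 1 + 3.61 + 2.25 + 2.25 + 1.21 = 15.32

SSE = 15.32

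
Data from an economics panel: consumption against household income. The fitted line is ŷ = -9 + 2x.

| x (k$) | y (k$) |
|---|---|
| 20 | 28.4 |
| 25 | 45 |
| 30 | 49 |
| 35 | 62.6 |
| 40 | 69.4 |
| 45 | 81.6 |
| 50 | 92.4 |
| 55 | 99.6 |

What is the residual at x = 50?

e = 1.4

ŷ = -9 + 2·50 = 91
e = 92.4 − 91 = 1.4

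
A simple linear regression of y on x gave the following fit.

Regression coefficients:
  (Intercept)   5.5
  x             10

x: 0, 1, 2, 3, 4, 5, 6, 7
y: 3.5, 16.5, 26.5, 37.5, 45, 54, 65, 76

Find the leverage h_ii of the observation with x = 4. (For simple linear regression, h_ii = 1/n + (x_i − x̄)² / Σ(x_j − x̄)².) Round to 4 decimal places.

x̄ = (0 + 1 + 2 + 3 + 4 + 5 + 6 + 7)/8 = 3.5
Σ(x − x̄)² = 12.25 + 6.25 + 2.25 + 0.25 + 0.25 + 2.25 + 6.25 + 12.25 = 42
h = 1/8 + (0.5)²/42 = 0.125 + 0.00595238 = 0.1310

h = 0.1310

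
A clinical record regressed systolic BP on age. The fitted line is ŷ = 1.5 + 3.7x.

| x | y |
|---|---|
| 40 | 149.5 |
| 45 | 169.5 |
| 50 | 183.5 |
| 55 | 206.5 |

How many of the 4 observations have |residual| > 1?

3

x=40: ŷ = 1.5 + 3.7·40 = 149.5; e = 149.5 − 149.5 = 0
x=45: ŷ = 1.5 + 3.7·45 = 168; e = 169.5 − 168 = 1.5
x=50: ŷ = 1.5 + 3.7·50 = 186.5; e = 183.5 − 186.5 = -3
x=55: ŷ = 1.5 + 3.7·55 = 205; e = 206.5 − 205 = 1.5
|e| > 1: x=45 (|e|=1.5), x=50 (|e|=3), x=55 (|e|=1.5) → 3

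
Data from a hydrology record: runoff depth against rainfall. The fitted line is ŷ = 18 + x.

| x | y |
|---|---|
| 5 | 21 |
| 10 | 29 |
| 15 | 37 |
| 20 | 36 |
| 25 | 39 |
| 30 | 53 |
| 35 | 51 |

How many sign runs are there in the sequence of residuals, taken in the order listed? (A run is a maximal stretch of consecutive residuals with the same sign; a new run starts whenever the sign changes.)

5 runs

x=5: ŷ = 18 + 5 = 23; e = 21 − 23 = -2
x=10: ŷ = 18 + 10 = 28; e = 29 − 28 = 1
x=15: ŷ = 18 + 15 = 33; e = 37 − 33 = 4
x=20: ŷ = 18 + 20 = 38; e = 36 − 38 = -2
x=25: ŷ = 18 + 25 = 43; e = 39 − 43 = -4
x=30: ŷ = 18 + 30 = 48; e = 53 − 48 = 5
x=35: ŷ = 18 + 35 = 53; e = 51 − 53 = -2
Signs: − + + − − + −
Runs: −×1, +×2, −×2, +×1, −×1 → 5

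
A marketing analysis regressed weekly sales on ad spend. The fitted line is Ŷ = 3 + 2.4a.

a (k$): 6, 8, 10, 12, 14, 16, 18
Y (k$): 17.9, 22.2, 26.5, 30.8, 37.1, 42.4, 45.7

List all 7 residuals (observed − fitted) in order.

0.5, 0, -0.5, -1, 0.5, 1, -0.5

a=6: Ŷ = 3 + 2.4·6 = 17.4; e = 17.9 − 17.4 = 0.5
a=8: Ŷ = 3 + 2.4·8 = 22.2; e = 22.2 − 22.2 = 0
a=10: Ŷ = 3 + 2.4·10 = 27; e = 26.5 − 27 = -0.5
a=12: Ŷ = 3 + 2.4·12 = 31.8; e = 30.8 − 31.8 = -1
a=14: Ŷ = 3 + 2.4·14 = 36.6; e = 37.1 − 36.6 = 0.5
a=16: Ŷ = 3 + 2.4·16 = 41.4; e = 42.4 − 41.4 = 1
a=18: Ŷ = 3 + 2.4·18 = 46.2; e = 45.7 − 46.2 = -0.5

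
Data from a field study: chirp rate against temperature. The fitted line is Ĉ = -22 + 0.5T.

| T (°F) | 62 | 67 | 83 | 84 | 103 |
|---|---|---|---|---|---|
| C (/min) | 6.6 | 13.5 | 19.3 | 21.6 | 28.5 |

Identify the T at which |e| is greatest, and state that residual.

T = 62, e = -2.4

T=62: Ĉ = -22 + 0.5·62 = 9; e = 6.6 − 9 = -2.4
T=67: Ĉ = -22 + 0.5·67 = 11.5; e = 13.5 − 11.5 = 2
T=83: Ĉ = -22 + 0.5·83 = 19.5; e = 19.3 − 19.5 = -0.2
T=84: Ĉ = -22 + 0.5·84 = 20; e = 21.6 − 20 = 1.6
T=103: Ĉ = -22 + 0.5·103 = 29.5; e = 28.5 − 29.5 = -1
Largest |e| is 2.4 at T = 62, residual -2.4.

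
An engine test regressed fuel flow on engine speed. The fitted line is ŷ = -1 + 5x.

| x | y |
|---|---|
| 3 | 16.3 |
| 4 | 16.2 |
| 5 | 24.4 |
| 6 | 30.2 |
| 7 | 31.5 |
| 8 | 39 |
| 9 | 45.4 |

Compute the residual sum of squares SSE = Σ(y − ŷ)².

SSE = 22.94

x=3: ŷ = -1 + 5·3 = 14; r = 16.3 − 14 = 2.3
x=4: ŷ = -1 + 5·4 = 19; r = 16.2 − 19 = -2.8
x=5: ŷ = -1 + 5·5 = 24; r = 24.4 − 24 = 0.4
x=6: ŷ = -1 + 5·6 = 29; r = 30.2 − 29 = 1.2
x=7: ŷ = -1 + 5·7 = 34; r = 31.5 − 34 = -2.5
x=8: ŷ = -1 + 5·8 = 39; r = 39 − 39 = 0
x=9: ŷ = -1 + 5·9 = 44; r = 45.4 − 44 = 1.4
SSE = 5.29 + 7.84 + 0.16 + 1.44 + 6.25 + 0 + 1.96 = 22.94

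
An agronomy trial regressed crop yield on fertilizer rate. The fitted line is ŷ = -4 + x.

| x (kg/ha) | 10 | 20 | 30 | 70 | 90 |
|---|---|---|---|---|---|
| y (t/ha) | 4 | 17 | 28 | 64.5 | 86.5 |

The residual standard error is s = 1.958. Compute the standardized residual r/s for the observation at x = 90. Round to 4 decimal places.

0.2554

ŷ = -4 + 90 = 86
r = 86.5 − 86 = 0.5
r/s = 0.5 / 1.958 = 0.2554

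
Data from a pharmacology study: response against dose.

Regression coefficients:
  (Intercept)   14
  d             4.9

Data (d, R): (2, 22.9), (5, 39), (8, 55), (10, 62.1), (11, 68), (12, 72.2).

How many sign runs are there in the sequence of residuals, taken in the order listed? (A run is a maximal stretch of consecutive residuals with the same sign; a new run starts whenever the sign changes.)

d=2: R̂ = 14 + 4.9·2 = 23.8; e = 22.9 − 23.8 = -0.9
d=5: R̂ = 14 + 4.9·5 = 38.5; e = 39 − 38.5 = 0.5
d=8: R̂ = 14 + 4.9·8 = 53.2; e = 55 − 53.2 = 1.8
d=10: R̂ = 14 + 4.9·10 = 63; e = 62.1 − 63 = -0.9
d=11: R̂ = 14 + 4.9·11 = 67.9; e = 68 − 67.9 = 0.1
d=12: R̂ = 14 + 4.9·12 = 72.8; e = 72.2 − 72.8 = -0.6
Signs: − + + − + −
Runs: −×1, +×2, −×1, +×1, −×1 → 5

5 runs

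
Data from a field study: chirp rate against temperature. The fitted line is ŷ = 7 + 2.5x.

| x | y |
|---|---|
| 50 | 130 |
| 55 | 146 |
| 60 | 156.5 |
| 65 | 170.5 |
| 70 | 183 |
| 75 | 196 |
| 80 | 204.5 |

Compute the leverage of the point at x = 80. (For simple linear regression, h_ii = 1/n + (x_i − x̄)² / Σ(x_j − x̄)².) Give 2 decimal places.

h = 0.46

x̄ = (50 + 55 + 60 + 65 + 70 + 75 + 80)/7 = 65
Σ(x − x̄)² = 225 + 100 + 25 + 0 + 25 + 100 + 225 = 700
h = 1/7 + (15)²/700 = 0.142857 + 0.321429 = 0.46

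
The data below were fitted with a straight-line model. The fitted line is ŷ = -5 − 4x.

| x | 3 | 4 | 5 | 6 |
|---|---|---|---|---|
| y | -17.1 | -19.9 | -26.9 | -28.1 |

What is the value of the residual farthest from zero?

x=3: ŷ = -5 − 4·3 = -17; e = -17.1 − (-17) = -0.1
x=4: ŷ = -5 − 4·4 = -21; e = -19.9 − (-21) = 1.1
x=5: ŷ = -5 − 4·5 = -25; e = -26.9 − (-25) = -1.9
x=6: ŷ = -5 − 4·6 = -29; e = -28.1 − (-29) = 0.9
Largest |e| is 1.9 at x = 5, residual -1.9.

e = -1.9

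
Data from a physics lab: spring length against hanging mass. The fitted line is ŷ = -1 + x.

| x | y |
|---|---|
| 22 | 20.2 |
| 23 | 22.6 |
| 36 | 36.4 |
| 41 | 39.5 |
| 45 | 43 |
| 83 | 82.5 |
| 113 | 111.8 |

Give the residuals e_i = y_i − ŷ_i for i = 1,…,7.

-0.8, 0.6, 1.4, -0.5, -1, 0.5, -0.2

x=22: ŷ = -1 + 22 = 21; e = 20.2 − 21 = -0.8
x=23: ŷ = -1 + 23 = 22; e = 22.6 − 22 = 0.6
x=36: ŷ = -1 + 36 = 35; e = 36.4 − 35 = 1.4
x=41: ŷ = -1 + 41 = 40; e = 39.5 − 40 = -0.5
x=45: ŷ = -1 + 45 = 44; e = 43 − 44 = -1
x=83: ŷ = -1 + 83 = 82; e = 82.5 − 82 = 0.5
x=113: ŷ = -1 + 113 = 112; e = 111.8 − 112 = -0.2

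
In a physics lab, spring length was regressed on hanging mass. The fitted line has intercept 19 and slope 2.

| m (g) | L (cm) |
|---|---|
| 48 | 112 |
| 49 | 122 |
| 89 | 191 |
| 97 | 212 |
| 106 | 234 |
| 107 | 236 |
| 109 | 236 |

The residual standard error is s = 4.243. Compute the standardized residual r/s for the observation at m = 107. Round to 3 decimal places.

ŷ = 19 + 2·107 = 233
r = 236 − 233 = 3
r/s = 3 / 4.243 = 0.707

0.707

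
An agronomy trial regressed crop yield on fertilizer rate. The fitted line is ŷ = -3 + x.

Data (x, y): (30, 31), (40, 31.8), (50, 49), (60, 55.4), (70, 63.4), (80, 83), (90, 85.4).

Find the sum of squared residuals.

SSE = 101.12

x=30: ŷ = -3 + 30 = 27; r = 31 − 27 = 4
x=40: ŷ = -3 + 40 = 37; r = 31.8 − 37 = -5.2
x=50: ŷ = -3 + 50 = 47; r = 49 − 47 = 2
x=60: ŷ = -3 + 60 = 57; r = 55.4 − 57 = -1.6
x=70: ŷ = -3 + 70 = 67; r = 63.4 − 67 = -3.6
x=80: ŷ = -3 + 80 = 77; r = 83 − 77 = 6
x=90: ŷ = -3 + 90 = 87; r = 85.4 − 87 = -1.6
SSE = 16 + 27.04 + 4 + 2.56 + 12.96 + 36 + 2.56 = 101.12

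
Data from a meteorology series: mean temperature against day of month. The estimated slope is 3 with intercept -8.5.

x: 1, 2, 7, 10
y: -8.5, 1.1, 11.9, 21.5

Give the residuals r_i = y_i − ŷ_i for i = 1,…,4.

x=1: ŷ = -8.5 + 3·1 = -5.5; r = -8.5 − (-5.5) = -3
x=2: ŷ = -8.5 + 3·2 = -2.5; r = 1.1 − (-2.5) = 3.6
x=7: ŷ = -8.5 + 3·7 = 12.5; r = 11.9 − 12.5 = -0.6
x=10: ŷ = -8.5 + 3·10 = 21.5; r = 21.5 − 21.5 = 0

-3, 3.6, -0.6, 0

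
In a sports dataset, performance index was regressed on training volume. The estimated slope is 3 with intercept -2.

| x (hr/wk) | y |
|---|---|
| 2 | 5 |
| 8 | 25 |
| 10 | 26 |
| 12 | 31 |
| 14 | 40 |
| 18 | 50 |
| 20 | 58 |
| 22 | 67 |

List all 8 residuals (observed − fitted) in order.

1, 3, -2, -3, 0, -2, 0, 3

x=2: ŷ = -2 + 3·2 = 4; e = 5 − 4 = 1
x=8: ŷ = -2 + 3·8 = 22; e = 25 − 22 = 3
x=10: ŷ = -2 + 3·10 = 28; e = 26 − 28 = -2
x=12: ŷ = -2 + 3·12 = 34; e = 31 − 34 = -3
x=14: ŷ = -2 + 3·14 = 40; e = 40 − 40 = 0
x=18: ŷ = -2 + 3·18 = 52; e = 50 − 52 = -2
x=20: ŷ = -2 + 3·20 = 58; e = 58 − 58 = 0
x=22: ŷ = -2 + 3·22 = 64; e = 67 − 64 = 3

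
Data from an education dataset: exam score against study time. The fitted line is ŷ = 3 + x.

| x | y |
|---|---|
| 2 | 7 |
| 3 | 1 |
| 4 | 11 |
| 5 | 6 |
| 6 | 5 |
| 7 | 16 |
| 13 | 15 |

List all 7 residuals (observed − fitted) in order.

2, -5, 4, -2, -4, 6, -1

x=2: ŷ = 3 + 2 = 5; e = 7 − 5 = 2
x=3: ŷ = 3 + 3 = 6; e = 1 − 6 = -5
x=4: ŷ = 3 + 4 = 7; e = 11 − 7 = 4
x=5: ŷ = 3 + 5 = 8; e = 6 − 8 = -2
x=6: ŷ = 3 + 6 = 9; e = 5 − 9 = -4
x=7: ŷ = 3 + 7 = 10; e = 16 − 10 = 6
x=13: ŷ = 3 + 13 = 16; e = 15 − 16 = -1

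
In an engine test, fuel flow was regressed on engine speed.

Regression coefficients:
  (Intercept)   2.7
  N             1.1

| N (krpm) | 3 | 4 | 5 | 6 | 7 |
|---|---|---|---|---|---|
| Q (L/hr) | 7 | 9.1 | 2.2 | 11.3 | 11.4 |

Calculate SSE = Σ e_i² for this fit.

SSE = 46

N=3: Q̂ = 2.7 + 1.1·3 = 6; e = 7 − 6 = 1
N=4: Q̂ = 2.7 + 1.1·4 = 7.1; e = 9.1 − 7.1 = 2
N=5: Q̂ = 2.7 + 1.1·5 = 8.2; e = 2.2 − 8.2 = -6
N=6: Q̂ = 2.7 + 1.1·6 = 9.3; e = 11.3 − 9.3 = 2
N=7: Q̂ = 2.7 + 1.1·7 = 10.4; e = 11.4 − 10.4 = 1
SSE = 1 + 4 + 36 + 4 + 1 = 46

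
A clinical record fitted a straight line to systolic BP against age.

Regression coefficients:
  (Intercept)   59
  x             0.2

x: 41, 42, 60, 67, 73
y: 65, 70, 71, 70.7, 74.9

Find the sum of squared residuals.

x=41: ŷ = 59 + 0.2·41 = 67.2; e = 65 − 67.2 = -2.2
x=42: ŷ = 59 + 0.2·42 = 67.4; e = 70 − 67.4 = 2.6
x=60: ŷ = 59 + 0.2·60 = 71; e = 71 − 71 = 0
x=67: ŷ = 59 + 0.2·67 = 72.4; e = 70.7 − 72.4 = -1.7
x=73: ŷ = 59 + 0.2·73 = 73.6; e = 74.9 − 73.6 = 1.3
SSE = 4.84 + 6.76 + 0 + 2.89 + 1.69 = 16.18

SSE = 16.18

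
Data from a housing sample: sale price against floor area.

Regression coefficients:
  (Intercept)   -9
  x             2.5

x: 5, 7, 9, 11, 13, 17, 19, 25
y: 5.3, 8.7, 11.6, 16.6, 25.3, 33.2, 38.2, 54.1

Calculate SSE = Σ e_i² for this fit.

x=5: ŷ = -9 + 2.5·5 = 3.5; e = 5.3 − 3.5 = 1.8
x=7: ŷ = -9 + 2.5·7 = 8.5; e = 8.7 − 8.5 = 0.2
x=9: ŷ = -9 + 2.5·9 = 13.5; e = 11.6 − 13.5 = -1.9
x=11: ŷ = -9 + 2.5·11 = 18.5; e = 16.6 − 18.5 = -1.9
x=13: ŷ = -9 + 2.5·13 = 23.5; e = 25.3 − 23.5 = 1.8
x=17: ŷ = -9 + 2.5·17 = 33.5; e = 33.2 − 33.5 = -0.3
x=19: ŷ = -9 + 2.5·19 = 38.5; e = 38.2 − 38.5 = -0.3
x=25: ŷ = -9 + 2.5·25 = 53.5; e = 54.1 − 53.5 = 0.6
SSE = 3.24 + 0.04 + 3.61 + 3.61 + 3.24 + 0.09 + 0.09 + 0.36 = 14.28

SSE = 14.28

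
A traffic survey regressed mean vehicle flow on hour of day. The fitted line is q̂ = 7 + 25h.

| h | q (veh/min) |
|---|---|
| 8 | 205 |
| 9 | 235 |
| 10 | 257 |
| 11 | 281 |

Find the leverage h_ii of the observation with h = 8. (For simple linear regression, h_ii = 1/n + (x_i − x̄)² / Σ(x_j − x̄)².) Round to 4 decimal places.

h̄ = (8 + 9 + 10 + 11)/4 = 9.5
Σ(h − h̄)² = 2.25 + 0.25 + 0.25 + 2.25 = 5
h = 1/4 + (-1.5)²/5 = 0.25 + 0.45 = 0.7000

h = 0.7000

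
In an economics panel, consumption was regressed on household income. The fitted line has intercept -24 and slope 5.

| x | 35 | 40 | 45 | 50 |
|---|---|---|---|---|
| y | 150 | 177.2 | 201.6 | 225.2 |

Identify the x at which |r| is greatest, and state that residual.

x=35: ŷ = -24 + 5·35 = 151; r = 150 − 151 = -1
x=40: ŷ = -24 + 5·40 = 176; r = 177.2 − 176 = 1.2
x=45: ŷ = -24 + 5·45 = 201; r = 201.6 − 201 = 0.6
x=50: ŷ = -24 + 5·50 = 226; r = 225.2 − 226 = -0.8
Largest |r| is 1.2 at x = 40, residual 1.2.

x = 40, r = 1.2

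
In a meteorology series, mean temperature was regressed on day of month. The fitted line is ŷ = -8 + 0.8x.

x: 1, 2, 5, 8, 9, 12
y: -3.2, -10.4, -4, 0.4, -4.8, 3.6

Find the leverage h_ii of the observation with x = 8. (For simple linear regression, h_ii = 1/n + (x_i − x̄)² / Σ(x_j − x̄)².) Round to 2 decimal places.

h = 0.20

x̄ = (1 + 2 + 5 + 8 + 9 + 12)/6 = 6.16667
Σ(x − x̄)² = 26.6944 + 17.3611 + 1.36111 + 3.36111 + 8.02778 + 34.0278 = 90.8333
h = 1/6 + (1.83333)²/90.8333 = 0.166667 + 0.0370031 = 0.20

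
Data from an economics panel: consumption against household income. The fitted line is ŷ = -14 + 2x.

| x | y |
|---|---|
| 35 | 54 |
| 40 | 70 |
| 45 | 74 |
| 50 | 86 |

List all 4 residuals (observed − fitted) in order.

x=35: ŷ = -14 + 2·35 = 56; r = 54 − 56 = -2
x=40: ŷ = -14 + 2·40 = 66; r = 70 − 66 = 4
x=45: ŷ = -14 + 2·45 = 76; r = 74 − 76 = -2
x=50: ŷ = -14 + 2·50 = 86; r = 86 − 86 = 0

-2, 4, -2, 0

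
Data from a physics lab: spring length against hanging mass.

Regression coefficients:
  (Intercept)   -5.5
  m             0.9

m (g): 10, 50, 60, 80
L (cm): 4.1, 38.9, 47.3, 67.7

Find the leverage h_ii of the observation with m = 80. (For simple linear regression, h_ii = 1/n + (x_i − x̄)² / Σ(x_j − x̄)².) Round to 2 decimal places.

m̄ = (10 + 50 + 60 + 80)/4 = 50
Σ(m − m̄)² = 1600 + 0 + 100 + 900 = 2600
h = 1/4 + (30)²/2600 = 0.25 + 0.346154 = 0.60

h = 0.60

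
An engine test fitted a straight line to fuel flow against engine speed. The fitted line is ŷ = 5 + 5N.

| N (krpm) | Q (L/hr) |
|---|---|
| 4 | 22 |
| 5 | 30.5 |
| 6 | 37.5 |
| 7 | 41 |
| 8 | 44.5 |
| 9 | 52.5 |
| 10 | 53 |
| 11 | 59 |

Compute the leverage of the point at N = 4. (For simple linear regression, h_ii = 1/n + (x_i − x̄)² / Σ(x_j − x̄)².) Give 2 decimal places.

h = 0.42

N̄ = (4 + 5 + 6 + 7 + 8 + 9 + 10 + 11)/8 = 7.5
Σ(N − N̄)² = 12.25 + 6.25 + 2.25 + 0.25 + 0.25 + 2.25 + 6.25 + 12.25 = 42
h = 1/8 + (-3.5)²/42 = 0.125 + 0.291667 = 0.42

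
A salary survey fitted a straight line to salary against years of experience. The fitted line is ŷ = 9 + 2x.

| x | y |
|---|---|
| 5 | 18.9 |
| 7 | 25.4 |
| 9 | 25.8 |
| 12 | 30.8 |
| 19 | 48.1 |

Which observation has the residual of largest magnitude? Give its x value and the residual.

x = 7, r = 2.4

x=5: ŷ = 9 + 2·5 = 19; r = 18.9 − 19 = -0.1
x=7: ŷ = 9 + 2·7 = 23; r = 25.4 − 23 = 2.4
x=9: ŷ = 9 + 2·9 = 27; r = 25.8 − 27 = -1.2
x=12: ŷ = 9 + 2·12 = 33; r = 30.8 − 33 = -2.2
x=19: ŷ = 9 + 2·19 = 47; r = 48.1 − 47 = 1.1
Largest |r| is 2.4 at x = 7, residual 2.4.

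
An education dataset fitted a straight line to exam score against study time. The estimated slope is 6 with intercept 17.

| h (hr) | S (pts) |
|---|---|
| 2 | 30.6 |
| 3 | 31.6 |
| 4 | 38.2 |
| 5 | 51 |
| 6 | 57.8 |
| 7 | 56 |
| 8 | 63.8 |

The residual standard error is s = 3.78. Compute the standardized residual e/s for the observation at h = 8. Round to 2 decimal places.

-0.32

ŷ = 17 + 6·8 = 65
e = 63.8 − 65 = -1.2
e/s = -1.2 / 3.78 = -0.32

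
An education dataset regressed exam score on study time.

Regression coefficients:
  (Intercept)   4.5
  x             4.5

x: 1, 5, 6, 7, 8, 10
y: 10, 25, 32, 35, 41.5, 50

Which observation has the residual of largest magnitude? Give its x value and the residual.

x=1: ŷ = 4.5 + 4.5·1 = 9; e = 10 − 9 = 1
x=5: ŷ = 4.5 + 4.5·5 = 27; e = 25 − 27 = -2
x=6: ŷ = 4.5 + 4.5·6 = 31.5; e = 32 − 31.5 = 0.5
x=7: ŷ = 4.5 + 4.5·7 = 36; e = 35 − 36 = -1
x=8: ŷ = 4.5 + 4.5·8 = 40.5; e = 41.5 − 40.5 = 1
x=10: ŷ = 4.5 + 4.5·10 = 49.5; e = 50 − 49.5 = 0.5
Largest |e| is 2 at x = 5, residual -2.

x = 5, e = -2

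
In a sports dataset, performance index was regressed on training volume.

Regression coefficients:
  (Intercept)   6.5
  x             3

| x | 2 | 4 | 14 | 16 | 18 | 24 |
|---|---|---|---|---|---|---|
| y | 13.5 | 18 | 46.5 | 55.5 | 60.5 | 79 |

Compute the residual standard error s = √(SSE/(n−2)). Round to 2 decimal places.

s = 1.27

x=2: ŷ = 6.5 + 3·2 = 12.5; r = 13.5 − 12.5 = 1
x=4: ŷ = 6.5 + 3·4 = 18.5; r = 18 − 18.5 = -0.5
x=14: ŷ = 6.5 + 3·14 = 48.5; r = 46.5 − 48.5 = -2
x=16: ŷ = 6.5 + 3·16 = 54.5; r = 55.5 − 54.5 = 1
x=18: ŷ = 6.5 + 3·18 = 60.5; r = 60.5 − 60.5 = 0
x=24: ŷ = 6.5 + 3·24 = 78.5; r = 79 − 78.5 = 0.5
SSE = 1 + 0.25 + 4 + 1 + 0 + 0.25 = 6.5
s = √(6.5/4) = √1.625 ≈ 1.27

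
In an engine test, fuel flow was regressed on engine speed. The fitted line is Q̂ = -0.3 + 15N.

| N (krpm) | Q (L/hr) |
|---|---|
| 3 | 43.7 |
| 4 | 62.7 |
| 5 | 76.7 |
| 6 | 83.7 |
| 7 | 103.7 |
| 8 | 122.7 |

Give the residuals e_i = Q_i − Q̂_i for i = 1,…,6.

N=3: Q̂ = -0.3 + 15·3 = 44.7; e = 43.7 − 44.7 = -1
N=4: Q̂ = -0.3 + 15·4 = 59.7; e = 62.7 − 59.7 = 3
N=5: Q̂ = -0.3 + 15·5 = 74.7; e = 76.7 − 74.7 = 2
N=6: Q̂ = -0.3 + 15·6 = 89.7; e = 83.7 − 89.7 = -6
N=7: Q̂ = -0.3 + 15·7 = 104.7; e = 103.7 − 104.7 = -1
N=8: Q̂ = -0.3 + 15·8 = 119.7; e = 122.7 − 119.7 = 3

-1, 3, 2, -6, -1, 3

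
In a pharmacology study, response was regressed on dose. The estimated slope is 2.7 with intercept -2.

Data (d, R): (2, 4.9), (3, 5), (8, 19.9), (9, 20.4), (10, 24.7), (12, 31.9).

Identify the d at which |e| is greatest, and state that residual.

d=2: ŷ = -2 + 2.7·2 = 3.4; e = 4.9 − 3.4 = 1.5
d=3: ŷ = -2 + 2.7·3 = 6.1; e = 5 − 6.1 = -1.1
d=8: ŷ = -2 + 2.7·8 = 19.6; e = 19.9 − 19.6 = 0.3
d=9: ŷ = -2 + 2.7·9 = 22.3; e = 20.4 − 22.3 = -1.9
d=10: ŷ = -2 + 2.7·10 = 25; e = 24.7 − 25 = -0.3
d=12: ŷ = -2 + 2.7·12 = 30.4; e = 31.9 − 30.4 = 1.5
Largest |e| is 1.9 at d = 9, residual -1.9.

d = 9, e = -1.9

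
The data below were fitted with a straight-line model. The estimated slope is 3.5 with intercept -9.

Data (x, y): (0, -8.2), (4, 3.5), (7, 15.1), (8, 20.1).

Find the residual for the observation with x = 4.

e = -1.5

ŷ = -9 + 3.5·4 = 5
e = 3.5 − 5 = -1.5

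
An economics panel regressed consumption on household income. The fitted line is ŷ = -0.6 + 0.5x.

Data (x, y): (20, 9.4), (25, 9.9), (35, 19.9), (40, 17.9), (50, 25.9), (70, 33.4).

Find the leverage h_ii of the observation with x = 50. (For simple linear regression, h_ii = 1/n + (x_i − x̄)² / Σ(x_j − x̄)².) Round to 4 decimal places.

x̄ = (20 + 25 + 35 + 40 + 50 + 70)/6 = 40
Σ(x − x̄)² = 400 + 225 + 25 + 0 + 100 + 900 = 1650
h = 1/6 + (10)²/1650 = 0.166667 + 0.0606061 = 0.2273

h = 0.2273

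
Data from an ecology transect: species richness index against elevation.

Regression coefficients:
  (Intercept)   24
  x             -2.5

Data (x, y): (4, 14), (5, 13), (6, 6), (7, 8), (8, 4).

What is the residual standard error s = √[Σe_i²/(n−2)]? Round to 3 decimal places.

s = 2.121

x=4: ŷ = 24 − 2.5·4 = 14; e = 14 − 14 = 0
x=5: ŷ = 24 − 2.5·5 = 11.5; e = 13 − 11.5 = 1.5
x=6: ŷ = 24 − 2.5·6 = 9; e = 6 − 9 = -3
x=7: ŷ = 24 − 2.5·7 = 6.5; e = 8 − 6.5 = 1.5
x=8: ŷ = 24 − 2.5·8 = 4; e = 4 − 4 = 0
SSE = 0 + 2.25 + 9 + 2.25 + 0 = 13.5
s = √(13.5/3) = √4.5 ≈ 2.121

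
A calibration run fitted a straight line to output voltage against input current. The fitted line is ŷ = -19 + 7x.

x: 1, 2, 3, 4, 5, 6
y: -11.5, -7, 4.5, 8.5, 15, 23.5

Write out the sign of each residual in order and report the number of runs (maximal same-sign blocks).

5 runs

x=1: ŷ = -19 + 7·1 = -12; r = -11.5 − (-12) = 0.5
x=2: ŷ = -19 + 7·2 = -5; r = -7 − (-5) = -2
x=3: ŷ = -19 + 7·3 = 2; r = 4.5 − 2 = 2.5
x=4: ŷ = -19 + 7·4 = 9; r = 8.5 − 9 = -0.5
x=5: ŷ = -19 + 7·5 = 16; r = 15 − 16 = -1
x=6: ŷ = -19 + 7·6 = 23; r = 23.5 − 23 = 0.5
Signs: + − + − − +
Runs: +×1, −×1, +×1, −×2, +×1 → 5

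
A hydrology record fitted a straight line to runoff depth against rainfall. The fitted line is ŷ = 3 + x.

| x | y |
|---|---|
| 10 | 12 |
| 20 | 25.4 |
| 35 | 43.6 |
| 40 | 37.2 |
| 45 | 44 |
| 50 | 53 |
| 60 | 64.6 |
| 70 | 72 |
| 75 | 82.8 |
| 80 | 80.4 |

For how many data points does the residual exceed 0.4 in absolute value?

9

x=10: ŷ = 3 + 10 = 13; r = 12 − 13 = -1
x=20: ŷ = 3 + 20 = 23; r = 25.4 − 23 = 2.4
x=35: ŷ = 3 + 35 = 38; r = 43.6 − 38 = 5.6
x=40: ŷ = 3 + 40 = 43; r = 37.2 − 43 = -5.8
x=45: ŷ = 3 + 45 = 48; r = 44 − 48 = -4
x=50: ŷ = 3 + 50 = 53; r = 53 − 53 = 0
x=60: ŷ = 3 + 60 = 63; r = 64.6 − 63 = 1.6
x=70: ŷ = 3 + 70 = 73; r = 72 − 73 = -1
x=75: ŷ = 3 + 75 = 78; r = 82.8 − 78 = 4.8
x=80: ŷ = 3 + 80 = 83; r = 80.4 − 83 = -2.6
|r| > 0.4: x=10 (|r|=1), x=20 (|r|=2.4), x=35 (|r|=5.6), x=40 (|r|=5.8), x=45 (|r|=4), x=60 (|r|=1.6), x=70 (|r|=1), x=75 (|r|=4.8), x=80 (|r|=2.6) → 9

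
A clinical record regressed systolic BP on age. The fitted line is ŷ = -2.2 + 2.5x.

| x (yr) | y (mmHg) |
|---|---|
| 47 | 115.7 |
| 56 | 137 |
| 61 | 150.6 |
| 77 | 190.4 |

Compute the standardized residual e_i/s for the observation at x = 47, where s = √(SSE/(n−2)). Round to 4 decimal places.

x=47: ŷ = -2.2 + 2.5·47 = 115.3; e = 115.7 − 115.3 = 0.4
x=56: ŷ = -2.2 + 2.5·56 = 137.8; e = 137 − 137.8 = -0.8
x=61: ŷ = -2.2 + 2.5·61 = 150.3; e = 150.6 − 150.3 = 0.3
x=77: ŷ = -2.2 + 2.5·77 = 190.3; e = 190.4 − 190.3 = 0.1
SSE = 0.16 + 0.64 + 0.09 + 0.01 = 0.9
s = √(0.9/2) = 0.67082
e/s = 0.4 / 0.67082 = 0.5963

0.5963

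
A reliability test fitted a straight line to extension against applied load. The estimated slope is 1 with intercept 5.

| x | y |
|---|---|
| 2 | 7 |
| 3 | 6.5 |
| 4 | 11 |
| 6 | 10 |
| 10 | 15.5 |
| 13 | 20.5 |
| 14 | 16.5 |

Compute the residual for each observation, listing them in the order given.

0, -1.5, 2, -1, 0.5, 2.5, -2.5

x=2: ŷ = 5 + 2 = 7; e = 7 − 7 = 0
x=3: ŷ = 5 + 3 = 8; e = 6.5 − 8 = -1.5
x=4: ŷ = 5 + 4 = 9; e = 11 − 9 = 2
x=6: ŷ = 5 + 6 = 11; e = 10 − 11 = -1
x=10: ŷ = 5 + 10 = 15; e = 15.5 − 15 = 0.5
x=13: ŷ = 5 + 13 = 18; e = 20.5 − 18 = 2.5
x=14: ŷ = 5 + 14 = 19; e = 16.5 − 19 = -2.5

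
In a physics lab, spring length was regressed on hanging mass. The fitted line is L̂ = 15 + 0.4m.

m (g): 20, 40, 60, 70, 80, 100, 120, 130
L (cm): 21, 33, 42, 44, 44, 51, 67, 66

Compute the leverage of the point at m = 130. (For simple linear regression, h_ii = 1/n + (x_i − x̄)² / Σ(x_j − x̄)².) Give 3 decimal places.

m̄ = (20 + 40 + 60 + 70 + 80 + 100 + 120 + 130)/8 = 77.5
Σ(m − m̄)² = 3306.25 + 1406.25 + 306.25 + 56.25 + 6.25 + 506.25 + 1806.25 + 2756.25 = 10150
h = 1/8 + (52.5)²/10150 = 0.125 + 0.271552 = 0.397

h = 0.397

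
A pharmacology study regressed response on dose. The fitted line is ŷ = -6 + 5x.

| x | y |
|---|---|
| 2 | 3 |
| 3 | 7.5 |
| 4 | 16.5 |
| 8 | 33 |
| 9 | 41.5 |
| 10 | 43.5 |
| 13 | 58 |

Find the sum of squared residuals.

SSE = 18

x=2: ŷ = -6 + 5·2 = 4; e = 3 − 4 = -1
x=3: ŷ = -6 + 5·3 = 9; e = 7.5 − 9 = -1.5
x=4: ŷ = -6 + 5·4 = 14; e = 16.5 − 14 = 2.5
x=8: ŷ = -6 + 5·8 = 34; e = 33 − 34 = -1
x=9: ŷ = -6 + 5·9 = 39; e = 41.5 − 39 = 2.5
x=10: ŷ = -6 + 5·10 = 44; e = 43.5 − 44 = -0.5
x=13: ŷ = -6 + 5·13 = 59; e = 58 − 59 = -1
SSE = 1 + 2.25 + 6.25 + 1 + 6.25 + 0.25 + 1 = 18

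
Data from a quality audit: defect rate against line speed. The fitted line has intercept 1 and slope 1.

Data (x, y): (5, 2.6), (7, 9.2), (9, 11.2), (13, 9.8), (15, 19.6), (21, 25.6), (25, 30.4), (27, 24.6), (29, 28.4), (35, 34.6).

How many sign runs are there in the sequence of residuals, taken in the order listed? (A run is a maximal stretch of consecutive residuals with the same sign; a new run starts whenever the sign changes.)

x=5: ŷ = 1 + 5 = 6; r = 2.6 − 6 = -3.4
x=7: ŷ = 1 + 7 = 8; r = 9.2 − 8 = 1.2
x=9: ŷ = 1 + 9 = 10; r = 11.2 − 10 = 1.2
x=13: ŷ = 1 + 13 = 14; r = 9.8 − 14 = -4.2
x=15: ŷ = 1 + 15 = 16; r = 19.6 − 16 = 3.6
x=21: ŷ = 1 + 21 = 22; r = 25.6 − 22 = 3.6
x=25: ŷ = 1 + 25 = 26; r = 30.4 − 26 = 4.4
x=27: ŷ = 1 + 27 = 28; r = 24.6 − 28 = -3.4
x=29: ŷ = 1 + 29 = 30; r = 28.4 − 30 = -1.6
x=35: ŷ = 1 + 35 = 36; r = 34.6 − 36 = -1.4
Signs: − + + − + + + − − −
Runs: −×1, +×2, −×1, +×3, −×3 → 5

5 runs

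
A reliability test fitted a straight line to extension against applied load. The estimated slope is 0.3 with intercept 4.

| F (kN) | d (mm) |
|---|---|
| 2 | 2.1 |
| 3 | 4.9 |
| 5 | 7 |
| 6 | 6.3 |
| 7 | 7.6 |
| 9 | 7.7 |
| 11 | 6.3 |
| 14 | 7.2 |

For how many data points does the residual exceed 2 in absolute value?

1

F=2: d̂ = 4 + 0.3·2 = 4.6; r = 2.1 − 4.6 = -2.5
F=3: d̂ = 4 + 0.3·3 = 4.9; r = 4.9 − 4.9 = 0
F=5: d̂ = 4 + 0.3·5 = 5.5; r = 7 − 5.5 = 1.5
F=6: d̂ = 4 + 0.3·6 = 5.8; r = 6.3 − 5.8 = 0.5
F=7: d̂ = 4 + 0.3·7 = 6.1; r = 7.6 − 6.1 = 1.5
F=9: d̂ = 4 + 0.3·9 = 6.7; r = 7.7 − 6.7 = 1
F=11: d̂ = 4 + 0.3·11 = 7.3; r = 6.3 − 7.3 = -1
F=14: d̂ = 4 + 0.3·14 = 8.2; r = 7.2 − 8.2 = -1
|r| > 2: F=2 (|r|=2.5) → 1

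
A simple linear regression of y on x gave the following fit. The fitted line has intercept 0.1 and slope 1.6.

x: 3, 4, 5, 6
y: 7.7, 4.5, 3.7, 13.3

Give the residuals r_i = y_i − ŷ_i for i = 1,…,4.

x=3: ŷ = 0.1 + 1.6·3 = 4.9; r = 7.7 − 4.9 = 2.8
x=4: ŷ = 0.1 + 1.6·4 = 6.5; r = 4.5 − 6.5 = -2
x=5: ŷ = 0.1 + 1.6·5 = 8.1; r = 3.7 − 8.1 = -4.4
x=6: ŷ = 0.1 + 1.6·6 = 9.7; r = 13.3 − 9.7 = 3.6

2.8, -2, -4.4, 3.6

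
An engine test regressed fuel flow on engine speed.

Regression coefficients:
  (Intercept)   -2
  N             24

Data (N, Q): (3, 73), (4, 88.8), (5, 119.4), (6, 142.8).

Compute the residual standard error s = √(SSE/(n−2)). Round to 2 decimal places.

N=3: ŷ = -2 + 24·3 = 70; r = 73 − 70 = 3
N=4: ŷ = -2 + 24·4 = 94; r = 88.8 − 94 = -5.2
N=5: ŷ = -2 + 24·5 = 118; r = 119.4 − 118 = 1.4
N=6: ŷ = -2 + 24·6 = 142; r = 142.8 − 142 = 0.8
SSE = 9 + 27.04 + 1.96 + 0.64 = 38.64
s = √(38.64/2) = √19.32 ≈ 4.40

s = 4.40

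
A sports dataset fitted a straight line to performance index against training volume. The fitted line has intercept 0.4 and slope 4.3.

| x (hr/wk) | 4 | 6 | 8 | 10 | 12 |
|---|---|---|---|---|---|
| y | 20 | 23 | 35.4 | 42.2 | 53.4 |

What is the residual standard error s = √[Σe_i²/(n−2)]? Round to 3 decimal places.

s = 2.566

x=4: ŷ = 0.4 + 4.3·4 = 17.6; e = 20 − 17.6 = 2.4
x=6: ŷ = 0.4 + 4.3·6 = 26.2; e = 23 − 26.2 = -3.2
x=8: ŷ = 0.4 + 4.3·8 = 34.8; e = 35.4 − 34.8 = 0.6
x=10: ŷ = 0.4 + 4.3·10 = 43.4; e = 42.2 − 43.4 = -1.2
x=12: ŷ = 0.4 + 4.3·12 = 52; e = 53.4 − 52 = 1.4
SSE = 5.76 + 10.24 + 0.36 + 1.44 + 1.96 = 19.76
s = √(19.76/3) = √6.58667 ≈ 2.566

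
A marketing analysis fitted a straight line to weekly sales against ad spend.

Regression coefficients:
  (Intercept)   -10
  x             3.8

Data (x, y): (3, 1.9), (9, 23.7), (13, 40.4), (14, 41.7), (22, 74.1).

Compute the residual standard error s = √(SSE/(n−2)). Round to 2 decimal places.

x=3: ŷ = -10 + 3.8·3 = 1.4; e = 1.9 − 1.4 = 0.5
x=9: ŷ = -10 + 3.8·9 = 24.2; e = 23.7 − 24.2 = -0.5
x=13: ŷ = -10 + 3.8·13 = 39.4; e = 40.4 − 39.4 = 1
x=14: ŷ = -10 + 3.8·14 = 43.2; e = 41.7 − 43.2 = -1.5
x=22: ŷ = -10 + 3.8·22 = 73.6; e = 74.1 − 73.6 = 0.5
SSE = 0.25 + 0.25 + 1 + 2.25 + 0.25 = 4
s = √(4/3) = √1.33333 ≈ 1.15

s = 1.15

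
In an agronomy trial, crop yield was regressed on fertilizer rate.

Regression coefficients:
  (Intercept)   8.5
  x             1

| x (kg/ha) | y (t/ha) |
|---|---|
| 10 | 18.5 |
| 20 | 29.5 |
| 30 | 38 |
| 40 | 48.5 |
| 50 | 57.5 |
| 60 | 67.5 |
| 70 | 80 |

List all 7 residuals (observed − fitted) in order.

0, 1, -0.5, 0, -1, -1, 1.5

x=10: ŷ = 8.5 + 10 = 18.5; r = 18.5 − 18.5 = 0
x=20: ŷ = 8.5 + 20 = 28.5; r = 29.5 − 28.5 = 1
x=30: ŷ = 8.5 + 30 = 38.5; r = 38 − 38.5 = -0.5
x=40: ŷ = 8.5 + 40 = 48.5; r = 48.5 − 48.5 = 0
x=50: ŷ = 8.5 + 50 = 58.5; r = 57.5 − 58.5 = -1
x=60: ŷ = 8.5 + 60 = 68.5; r = 67.5 − 68.5 = -1
x=70: ŷ = 8.5 + 70 = 78.5; r = 80 − 78.5 = 1.5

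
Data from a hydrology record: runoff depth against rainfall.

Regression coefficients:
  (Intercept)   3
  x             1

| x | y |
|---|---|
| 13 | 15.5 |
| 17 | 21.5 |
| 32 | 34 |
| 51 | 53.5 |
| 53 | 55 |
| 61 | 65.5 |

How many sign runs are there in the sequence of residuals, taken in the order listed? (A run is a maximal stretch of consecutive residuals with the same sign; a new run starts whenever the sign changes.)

4 runs

x=13: ŷ = 3 + 13 = 16; e = 15.5 − 16 = -0.5
x=17: ŷ = 3 + 17 = 20; e = 21.5 − 20 = 1.5
x=32: ŷ = 3 + 32 = 35; e = 34 − 35 = -1
x=51: ŷ = 3 + 51 = 54; e = 53.5 − 54 = -0.5
x=53: ŷ = 3 + 53 = 56; e = 55 − 56 = -1
x=61: ŷ = 3 + 61 = 64; e = 65.5 − 64 = 1.5
Signs: − + − − − +
Runs: −×1, +×1, −×3, +×1 → 4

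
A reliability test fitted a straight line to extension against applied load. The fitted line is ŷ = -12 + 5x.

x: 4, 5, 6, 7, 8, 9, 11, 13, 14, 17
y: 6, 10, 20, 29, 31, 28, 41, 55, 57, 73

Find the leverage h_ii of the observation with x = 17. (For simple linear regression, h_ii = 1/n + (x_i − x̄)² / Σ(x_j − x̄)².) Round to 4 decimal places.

h = 0.4557

x̄ = (4 + 5 + 6 + 7 + 8 + 9 + 11 + 13 + 14 + 17)/10 = 9.4
Σ(x − x̄)² = 29.16 + 19.36 + 11.56 + 5.76 + 1.96 + 0.16 + 2.56 + 12.96 + 21.16 + 57.76 = 162.4
h = 1/10 + (7.6)²/162.4 = 0.1 + 0.355665 = 0.4557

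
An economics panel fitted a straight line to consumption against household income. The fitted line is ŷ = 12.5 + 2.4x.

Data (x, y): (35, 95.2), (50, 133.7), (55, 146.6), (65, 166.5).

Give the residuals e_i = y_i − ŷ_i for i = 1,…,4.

-1.3, 1.2, 2.1, -2

x=35: ŷ = 12.5 + 2.4·35 = 96.5; e = 95.2 − 96.5 = -1.3
x=50: ŷ = 12.5 + 2.4·50 = 132.5; e = 133.7 − 132.5 = 1.2
x=55: ŷ = 12.5 + 2.4·55 = 144.5; e = 146.6 − 144.5 = 2.1
x=65: ŷ = 12.5 + 2.4·65 = 168.5; e = 166.5 − 168.5 = -2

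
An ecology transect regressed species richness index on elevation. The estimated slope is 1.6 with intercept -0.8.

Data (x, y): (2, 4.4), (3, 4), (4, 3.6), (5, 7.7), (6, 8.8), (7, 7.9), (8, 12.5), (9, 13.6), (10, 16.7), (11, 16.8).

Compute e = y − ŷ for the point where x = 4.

ŷ = -0.8 + 1.6·4 = 5.6
e = 3.6 − 5.6 = -2

e = -2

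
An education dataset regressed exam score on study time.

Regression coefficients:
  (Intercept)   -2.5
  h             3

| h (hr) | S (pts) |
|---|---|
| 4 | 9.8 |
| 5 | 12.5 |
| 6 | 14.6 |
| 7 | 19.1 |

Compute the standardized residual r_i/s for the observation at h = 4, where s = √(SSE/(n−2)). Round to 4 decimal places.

h=4: ŷ = -2.5 + 3·4 = 9.5; r = 9.8 − 9.5 = 0.3
h=5: ŷ = -2.5 + 3·5 = 12.5; r = 12.5 − 12.5 = 0
h=6: ŷ = -2.5 + 3·6 = 15.5; r = 14.6 − 15.5 = -0.9
h=7: ŷ = -2.5 + 3·7 = 18.5; r = 19.1 − 18.5 = 0.6
SSE = 0.09 + 0 + 0.81 + 0.36 = 1.26
s = √(1.26/2) = 0.793725
r/s = 0.3 / 0.793725 = 0.3780

0.3780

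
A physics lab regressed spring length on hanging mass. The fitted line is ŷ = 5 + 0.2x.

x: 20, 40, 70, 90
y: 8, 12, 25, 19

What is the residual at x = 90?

ŷ = 5 + 0.2·90 = 23
r = 19 − 23 = -4

r = -4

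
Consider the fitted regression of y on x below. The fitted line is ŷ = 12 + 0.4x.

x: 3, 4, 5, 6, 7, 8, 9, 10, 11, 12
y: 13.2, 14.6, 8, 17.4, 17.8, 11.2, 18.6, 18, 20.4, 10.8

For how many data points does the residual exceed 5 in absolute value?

x=3: ŷ = 12 + 0.4·3 = 13.2; r = 13.2 − 13.2 = 0
x=4: ŷ = 12 + 0.4·4 = 13.6; r = 14.6 − 13.6 = 1
x=5: ŷ = 12 + 0.4·5 = 14; r = 8 − 14 = -6
x=6: ŷ = 12 + 0.4·6 = 14.4; r = 17.4 − 14.4 = 3
x=7: ŷ = 12 + 0.4·7 = 14.8; r = 17.8 − 14.8 = 3
x=8: ŷ = 12 + 0.4·8 = 15.2; r = 11.2 − 15.2 = -4
x=9: ŷ = 12 + 0.4·9 = 15.6; r = 18.6 − 15.6 = 3
x=10: ŷ = 12 + 0.4·10 = 16; r = 18 − 16 = 2
x=11: ŷ = 12 + 0.4·11 = 16.4; r = 20.4 − 16.4 = 4
x=12: ŷ = 12 + 0.4·12 = 16.8; r = 10.8 − 16.8 = -6
|r| > 5: x=5 (|r|=6), x=12 (|r|=6) → 2

2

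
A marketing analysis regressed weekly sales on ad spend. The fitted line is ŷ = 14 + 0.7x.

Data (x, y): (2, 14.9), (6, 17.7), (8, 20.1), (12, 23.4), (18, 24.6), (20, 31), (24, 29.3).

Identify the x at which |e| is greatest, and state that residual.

x=2: ŷ = 14 + 0.7·2 = 15.4; e = 14.9 − 15.4 = -0.5
x=6: ŷ = 14 + 0.7·6 = 18.2; e = 17.7 − 18.2 = -0.5
x=8: ŷ = 14 + 0.7·8 = 19.6; e = 20.1 − 19.6 = 0.5
x=12: ŷ = 14 + 0.7·12 = 22.4; e = 23.4 − 22.4 = 1
x=18: ŷ = 14 + 0.7·18 = 26.6; e = 24.6 − 26.6 = -2
x=20: ŷ = 14 + 0.7·20 = 28; e = 31 − 28 = 3
x=24: ŷ = 14 + 0.7·24 = 30.8; e = 29.3 − 30.8 = -1.5
Largest |e| is 3 at x = 20, residual 3.

x = 20, e = 3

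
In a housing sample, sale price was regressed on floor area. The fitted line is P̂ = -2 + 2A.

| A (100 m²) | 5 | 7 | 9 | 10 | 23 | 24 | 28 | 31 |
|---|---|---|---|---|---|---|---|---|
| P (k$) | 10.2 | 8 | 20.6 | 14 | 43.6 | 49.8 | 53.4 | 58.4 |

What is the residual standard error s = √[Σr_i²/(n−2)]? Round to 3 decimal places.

s = 3.548

A=5: P̂ = -2 + 2·5 = 8; r = 10.2 − 8 = 2.2
A=7: P̂ = -2 + 2·7 = 12; r = 8 − 12 = -4
A=9: P̂ = -2 + 2·9 = 16; r = 20.6 − 16 = 4.6
A=10: P̂ = -2 + 2·10 = 18; r = 14 − 18 = -4
A=23: P̂ = -2 + 2·23 = 44; r = 43.6 − 44 = -0.4
A=24: P̂ = -2 + 2·24 = 46; r = 49.8 − 46 = 3.8
A=28: P̂ = -2 + 2·28 = 54; r = 53.4 − 54 = -0.6
A=31: P̂ = -2 + 2·31 = 60; r = 58.4 − 60 = -1.6
SSE = 4.84 + 16 + 21.16 + 16 + 0.16 + 14.44 + 0.36 + 2.56 = 75.52
s = √(75.52/6) = √12.5867 ≈ 3.548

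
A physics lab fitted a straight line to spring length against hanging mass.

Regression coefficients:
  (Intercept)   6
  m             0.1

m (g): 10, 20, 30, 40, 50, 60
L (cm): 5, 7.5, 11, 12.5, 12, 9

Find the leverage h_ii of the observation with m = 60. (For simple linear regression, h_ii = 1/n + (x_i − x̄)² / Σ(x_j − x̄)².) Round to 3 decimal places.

h = 0.524

m̄ = (10 + 20 + 30 + 40 + 50 + 60)/6 = 35
Σ(m − m̄)² = 625 + 225 + 25 + 25 + 225 + 625 = 1750
h = 1/6 + (25)²/1750 = 0.166667 + 0.357143 = 0.524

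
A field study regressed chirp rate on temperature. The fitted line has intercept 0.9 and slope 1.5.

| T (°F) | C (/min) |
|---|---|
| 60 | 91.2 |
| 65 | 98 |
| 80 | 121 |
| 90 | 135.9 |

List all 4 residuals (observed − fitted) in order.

T=60: Ĉ = 0.9 + 1.5·60 = 90.9; r = 91.2 − 90.9 = 0.3
T=65: Ĉ = 0.9 + 1.5·65 = 98.4; r = 98 − 98.4 = -0.4
T=80: Ĉ = 0.9 + 1.5·80 = 120.9; r = 121 − 120.9 = 0.1
T=90: Ĉ = 0.9 + 1.5·90 = 135.9; r = 135.9 − 135.9 = 0

0.3, -0.4, 0.1, 0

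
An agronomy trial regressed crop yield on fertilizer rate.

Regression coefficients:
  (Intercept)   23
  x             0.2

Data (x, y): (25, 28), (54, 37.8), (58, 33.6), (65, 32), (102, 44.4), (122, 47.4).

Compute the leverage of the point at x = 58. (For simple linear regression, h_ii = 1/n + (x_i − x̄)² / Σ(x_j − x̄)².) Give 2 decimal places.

x̄ = (25 + 54 + 58 + 65 + 102 + 122)/6 = 71
Σ(x − x̄)² = 2116 + 289 + 169 + 36 + 961 + 2601 = 6172
h = 1/6 + (-13)²/6172 = 0.166667 + 0.0273817 = 0.19

h = 0.19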